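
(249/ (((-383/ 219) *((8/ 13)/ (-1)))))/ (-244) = -708903/ 747616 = -0.95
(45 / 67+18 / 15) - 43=-13778 / 335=-41.13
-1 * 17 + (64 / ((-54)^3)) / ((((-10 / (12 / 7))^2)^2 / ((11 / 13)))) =-80588065783 / 4740474375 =-17.00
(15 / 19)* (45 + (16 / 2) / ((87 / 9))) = 19935 / 551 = 36.18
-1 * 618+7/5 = -616.60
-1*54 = -54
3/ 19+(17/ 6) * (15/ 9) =1669/ 342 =4.88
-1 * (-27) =27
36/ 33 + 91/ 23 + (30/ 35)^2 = 71681/ 12397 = 5.78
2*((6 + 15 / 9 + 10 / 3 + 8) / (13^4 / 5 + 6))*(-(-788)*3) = 449160 / 28591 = 15.71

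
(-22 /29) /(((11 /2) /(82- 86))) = 16 /29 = 0.55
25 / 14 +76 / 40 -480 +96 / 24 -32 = -17651 / 35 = -504.31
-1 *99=-99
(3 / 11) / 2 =3 / 22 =0.14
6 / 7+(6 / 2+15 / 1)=132 / 7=18.86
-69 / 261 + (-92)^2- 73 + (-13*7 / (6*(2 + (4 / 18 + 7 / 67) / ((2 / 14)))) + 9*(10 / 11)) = 3776157763 / 449790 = 8395.38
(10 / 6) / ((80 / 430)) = 215 / 24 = 8.96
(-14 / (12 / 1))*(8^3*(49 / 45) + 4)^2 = -2234651384 / 6075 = -367843.85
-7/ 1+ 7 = 0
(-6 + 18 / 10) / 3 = -1.40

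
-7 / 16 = -0.44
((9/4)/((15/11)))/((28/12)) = 99/140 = 0.71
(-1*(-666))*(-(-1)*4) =2664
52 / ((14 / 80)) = 2080 / 7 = 297.14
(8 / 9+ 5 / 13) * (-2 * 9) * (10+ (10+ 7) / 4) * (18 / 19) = -4023 / 13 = -309.46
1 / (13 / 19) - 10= -111 / 13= -8.54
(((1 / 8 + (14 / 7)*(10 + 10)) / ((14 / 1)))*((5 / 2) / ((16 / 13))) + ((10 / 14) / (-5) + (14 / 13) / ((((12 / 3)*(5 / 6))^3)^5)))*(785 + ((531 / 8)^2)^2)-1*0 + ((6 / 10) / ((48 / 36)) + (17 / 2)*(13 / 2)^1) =20543181225350278821672926283 / 186368000000000000000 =110229123.16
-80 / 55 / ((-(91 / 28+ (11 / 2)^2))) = 32 / 737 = 0.04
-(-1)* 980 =980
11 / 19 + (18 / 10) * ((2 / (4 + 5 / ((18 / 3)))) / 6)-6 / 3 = -3573 / 2755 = -1.30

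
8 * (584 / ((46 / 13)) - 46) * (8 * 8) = 1401856 / 23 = 60950.26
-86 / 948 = -43 / 474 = -0.09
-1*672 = -672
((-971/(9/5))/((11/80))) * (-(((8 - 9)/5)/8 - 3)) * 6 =-213620/3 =-71206.67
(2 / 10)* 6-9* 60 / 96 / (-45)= 53 / 40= 1.32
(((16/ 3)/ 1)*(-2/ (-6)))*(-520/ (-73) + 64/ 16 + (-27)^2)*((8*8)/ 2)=27662848/ 657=42104.79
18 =18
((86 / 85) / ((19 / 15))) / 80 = 129 / 12920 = 0.01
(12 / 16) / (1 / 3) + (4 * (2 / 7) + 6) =263 / 28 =9.39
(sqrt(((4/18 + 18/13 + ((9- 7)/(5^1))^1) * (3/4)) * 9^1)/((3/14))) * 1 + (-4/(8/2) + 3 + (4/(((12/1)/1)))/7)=43/21 + 7 * sqrt(228930)/195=19.22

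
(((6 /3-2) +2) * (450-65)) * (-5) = -3850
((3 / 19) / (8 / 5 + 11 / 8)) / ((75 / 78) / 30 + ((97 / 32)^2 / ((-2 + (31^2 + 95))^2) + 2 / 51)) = 104389509120 / 140189296513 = 0.74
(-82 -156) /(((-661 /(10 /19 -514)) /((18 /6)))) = -6965784 /12559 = -554.64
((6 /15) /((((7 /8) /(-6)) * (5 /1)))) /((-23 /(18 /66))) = 288 /44275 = 0.01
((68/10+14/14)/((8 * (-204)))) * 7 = -0.03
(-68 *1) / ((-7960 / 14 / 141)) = 16779 / 995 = 16.86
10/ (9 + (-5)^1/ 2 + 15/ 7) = 140/ 121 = 1.16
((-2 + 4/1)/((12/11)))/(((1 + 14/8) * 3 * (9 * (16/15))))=5/216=0.02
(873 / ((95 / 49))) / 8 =42777 / 760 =56.29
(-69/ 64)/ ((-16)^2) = -69/ 16384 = -0.00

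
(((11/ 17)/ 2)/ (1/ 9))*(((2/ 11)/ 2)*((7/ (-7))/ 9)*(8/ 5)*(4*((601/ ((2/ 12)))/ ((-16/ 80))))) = 57696/ 17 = 3393.88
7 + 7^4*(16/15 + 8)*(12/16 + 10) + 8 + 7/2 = 7021079/30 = 234035.97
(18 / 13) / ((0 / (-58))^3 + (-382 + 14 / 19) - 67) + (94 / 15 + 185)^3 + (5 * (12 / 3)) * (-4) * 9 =871476535553713 / 124561125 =6996376.56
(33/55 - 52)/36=-257/180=-1.43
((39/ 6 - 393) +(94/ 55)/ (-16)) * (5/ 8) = -170107/ 704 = -241.63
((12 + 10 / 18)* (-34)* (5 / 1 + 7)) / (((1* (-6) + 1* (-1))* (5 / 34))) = 522512 / 105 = 4976.30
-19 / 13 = -1.46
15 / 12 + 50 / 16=35 / 8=4.38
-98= -98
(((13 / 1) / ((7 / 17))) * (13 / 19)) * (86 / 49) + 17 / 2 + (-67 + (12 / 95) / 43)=-57683363 / 2802310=-20.58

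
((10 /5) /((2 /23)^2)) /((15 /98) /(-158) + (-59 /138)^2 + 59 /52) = 200.92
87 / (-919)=-87 / 919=-0.09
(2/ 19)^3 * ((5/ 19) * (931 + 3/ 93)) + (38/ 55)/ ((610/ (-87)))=12688362997/ 67770178025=0.19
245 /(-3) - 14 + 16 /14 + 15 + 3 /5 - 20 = -10387 /105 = -98.92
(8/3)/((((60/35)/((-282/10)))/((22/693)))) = -188/135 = -1.39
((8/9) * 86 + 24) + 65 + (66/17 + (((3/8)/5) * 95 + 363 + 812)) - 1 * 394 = 1171921/1224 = 957.45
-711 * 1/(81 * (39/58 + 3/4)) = -9164/1485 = -6.17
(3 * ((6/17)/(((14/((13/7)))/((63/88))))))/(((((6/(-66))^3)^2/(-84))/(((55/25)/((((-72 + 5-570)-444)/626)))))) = 1751661055287/91885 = 19063623.61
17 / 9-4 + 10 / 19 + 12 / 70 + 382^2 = 873346681 / 5985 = 145922.59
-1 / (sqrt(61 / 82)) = -sqrt(5002) / 61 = -1.16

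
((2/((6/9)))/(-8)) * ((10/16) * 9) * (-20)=675/16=42.19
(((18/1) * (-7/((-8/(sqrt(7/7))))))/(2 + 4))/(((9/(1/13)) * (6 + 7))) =7/4056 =0.00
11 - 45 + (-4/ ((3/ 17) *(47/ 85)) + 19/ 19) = -10433/ 141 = -73.99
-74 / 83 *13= -962 / 83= -11.59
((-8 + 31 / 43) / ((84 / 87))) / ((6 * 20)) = -9077 / 144480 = -0.06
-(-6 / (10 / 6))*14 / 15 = 84 / 25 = 3.36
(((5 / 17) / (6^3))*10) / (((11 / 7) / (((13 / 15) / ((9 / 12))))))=455 / 45441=0.01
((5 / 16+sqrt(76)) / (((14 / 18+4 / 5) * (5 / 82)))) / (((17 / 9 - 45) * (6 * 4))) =-1107 * sqrt(19) / 55096 - 5535 / 1763072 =-0.09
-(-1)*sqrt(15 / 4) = sqrt(15) / 2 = 1.94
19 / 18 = 1.06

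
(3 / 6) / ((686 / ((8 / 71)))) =2 / 24353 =0.00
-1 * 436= -436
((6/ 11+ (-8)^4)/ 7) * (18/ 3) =270372/ 77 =3511.32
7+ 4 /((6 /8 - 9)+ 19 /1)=317 /43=7.37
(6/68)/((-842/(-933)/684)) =478629/7157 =66.88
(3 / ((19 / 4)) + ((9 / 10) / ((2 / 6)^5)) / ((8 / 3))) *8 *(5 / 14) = 125619 / 532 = 236.13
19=19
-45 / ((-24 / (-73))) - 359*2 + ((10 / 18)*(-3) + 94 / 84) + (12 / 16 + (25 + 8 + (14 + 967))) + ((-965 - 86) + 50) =-141401 / 168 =-841.67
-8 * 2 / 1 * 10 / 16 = -10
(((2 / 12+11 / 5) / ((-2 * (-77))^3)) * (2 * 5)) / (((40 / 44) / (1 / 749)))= 71 / 7460579280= 0.00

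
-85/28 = -3.04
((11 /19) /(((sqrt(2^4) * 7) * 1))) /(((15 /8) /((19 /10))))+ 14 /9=2483 /1575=1.58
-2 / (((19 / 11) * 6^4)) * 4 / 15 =-11 / 46170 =-0.00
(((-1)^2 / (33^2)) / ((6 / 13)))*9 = 13 / 726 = 0.02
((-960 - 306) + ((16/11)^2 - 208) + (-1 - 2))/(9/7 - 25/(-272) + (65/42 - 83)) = 145624176/7906261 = 18.42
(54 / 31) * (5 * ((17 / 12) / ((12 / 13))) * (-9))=-29835 / 248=-120.30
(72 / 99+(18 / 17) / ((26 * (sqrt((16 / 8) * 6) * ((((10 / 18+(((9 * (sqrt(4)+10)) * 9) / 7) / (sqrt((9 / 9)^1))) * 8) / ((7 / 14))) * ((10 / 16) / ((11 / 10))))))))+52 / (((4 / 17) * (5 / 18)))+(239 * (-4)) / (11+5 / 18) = 2079 * sqrt(3) / 388208600+7944554 / 11165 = 711.56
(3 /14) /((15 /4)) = 2 /35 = 0.06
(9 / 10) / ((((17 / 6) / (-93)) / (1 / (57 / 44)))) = -36828 / 1615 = -22.80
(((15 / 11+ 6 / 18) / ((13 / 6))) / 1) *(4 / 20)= 112 / 715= 0.16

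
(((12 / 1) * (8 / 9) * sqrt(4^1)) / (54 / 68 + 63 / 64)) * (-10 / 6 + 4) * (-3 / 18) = -243712 / 52245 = -4.66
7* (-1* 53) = -371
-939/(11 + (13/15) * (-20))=2817/19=148.26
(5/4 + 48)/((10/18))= 1773/20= 88.65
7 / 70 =1 / 10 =0.10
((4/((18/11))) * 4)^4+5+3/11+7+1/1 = 660622802/72171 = 9153.58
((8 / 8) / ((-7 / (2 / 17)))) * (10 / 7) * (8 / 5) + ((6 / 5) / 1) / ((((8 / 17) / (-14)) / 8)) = -1189684 / 4165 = -285.64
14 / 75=0.19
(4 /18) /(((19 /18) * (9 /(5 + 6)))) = 44 /171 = 0.26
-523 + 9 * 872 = 7325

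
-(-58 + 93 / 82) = 4663 / 82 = 56.87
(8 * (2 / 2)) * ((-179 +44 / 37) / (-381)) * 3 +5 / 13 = 707711 / 61087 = 11.59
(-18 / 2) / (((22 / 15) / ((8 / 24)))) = -45 / 22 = -2.05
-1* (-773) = 773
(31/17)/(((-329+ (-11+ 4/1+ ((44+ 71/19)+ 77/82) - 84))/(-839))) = 40522022/9834891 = 4.12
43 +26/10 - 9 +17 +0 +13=333/5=66.60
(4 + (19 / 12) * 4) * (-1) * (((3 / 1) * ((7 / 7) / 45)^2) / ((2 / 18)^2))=-31 / 25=-1.24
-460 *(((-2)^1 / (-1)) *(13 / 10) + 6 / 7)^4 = -19721017052 / 300125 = -65709.34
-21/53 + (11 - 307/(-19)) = 26949/1007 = 26.76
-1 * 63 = -63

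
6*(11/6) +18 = 29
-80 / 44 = -20 / 11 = -1.82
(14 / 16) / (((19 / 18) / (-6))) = -189 / 38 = -4.97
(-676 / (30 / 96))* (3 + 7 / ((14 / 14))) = -21632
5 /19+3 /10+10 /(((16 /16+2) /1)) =2221 /570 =3.90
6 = 6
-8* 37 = -296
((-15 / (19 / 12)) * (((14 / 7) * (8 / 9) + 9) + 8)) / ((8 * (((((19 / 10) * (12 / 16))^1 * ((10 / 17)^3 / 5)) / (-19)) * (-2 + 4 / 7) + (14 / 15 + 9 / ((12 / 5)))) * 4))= -33531225 / 28274546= -1.19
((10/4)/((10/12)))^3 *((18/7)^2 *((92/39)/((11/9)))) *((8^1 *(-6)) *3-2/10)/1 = -248688144/5005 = -49687.94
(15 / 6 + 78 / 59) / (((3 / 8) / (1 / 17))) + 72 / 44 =74006 / 33099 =2.24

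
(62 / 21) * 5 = 310 / 21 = 14.76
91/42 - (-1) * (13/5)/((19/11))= 2093/570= 3.67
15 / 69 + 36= 833 / 23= 36.22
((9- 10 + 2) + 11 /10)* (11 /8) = 231 /80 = 2.89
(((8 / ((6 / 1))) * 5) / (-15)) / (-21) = 4 / 189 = 0.02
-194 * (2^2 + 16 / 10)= -5432 / 5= -1086.40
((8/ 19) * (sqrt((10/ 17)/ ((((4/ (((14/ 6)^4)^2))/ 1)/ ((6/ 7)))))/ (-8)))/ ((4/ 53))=-18179 * sqrt(1785)/ 104652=-7.34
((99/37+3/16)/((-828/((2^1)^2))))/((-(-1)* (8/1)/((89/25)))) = -10057/1633920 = -0.01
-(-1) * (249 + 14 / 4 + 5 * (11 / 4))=1065 / 4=266.25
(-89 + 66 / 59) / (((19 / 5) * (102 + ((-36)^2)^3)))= -425 / 40002837918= -0.00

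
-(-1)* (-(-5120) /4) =1280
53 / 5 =10.60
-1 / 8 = -0.12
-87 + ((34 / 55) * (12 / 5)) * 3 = -22701 / 275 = -82.55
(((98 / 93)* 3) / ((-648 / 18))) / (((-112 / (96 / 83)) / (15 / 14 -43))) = -587 / 15438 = -0.04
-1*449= -449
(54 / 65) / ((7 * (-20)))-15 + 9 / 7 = -62427 / 4550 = -13.72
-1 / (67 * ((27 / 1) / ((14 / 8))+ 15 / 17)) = -119 / 130047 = -0.00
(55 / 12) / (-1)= -55 / 12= -4.58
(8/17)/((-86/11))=-44/731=-0.06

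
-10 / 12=-5 / 6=-0.83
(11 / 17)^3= 1331 / 4913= 0.27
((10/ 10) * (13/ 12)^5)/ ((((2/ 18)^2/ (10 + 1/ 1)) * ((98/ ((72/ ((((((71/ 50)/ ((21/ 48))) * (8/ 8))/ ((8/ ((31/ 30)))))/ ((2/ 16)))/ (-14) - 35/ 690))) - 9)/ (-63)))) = 9607206375/ 1077632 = 8915.11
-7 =-7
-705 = -705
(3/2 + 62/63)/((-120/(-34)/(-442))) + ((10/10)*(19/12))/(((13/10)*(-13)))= -198793879/638820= -311.19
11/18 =0.61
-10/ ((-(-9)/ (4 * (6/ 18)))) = -40/ 27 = -1.48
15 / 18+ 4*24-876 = -4675 / 6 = -779.17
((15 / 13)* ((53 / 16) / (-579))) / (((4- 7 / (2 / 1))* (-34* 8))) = 265 / 5459584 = 0.00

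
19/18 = 1.06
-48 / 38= -1.26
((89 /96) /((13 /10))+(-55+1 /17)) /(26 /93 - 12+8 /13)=17832781 /3651872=4.88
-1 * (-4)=4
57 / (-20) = -57 / 20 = -2.85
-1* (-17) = 17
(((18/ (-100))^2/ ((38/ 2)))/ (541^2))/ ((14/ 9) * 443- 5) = 729/ 85596753557500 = 0.00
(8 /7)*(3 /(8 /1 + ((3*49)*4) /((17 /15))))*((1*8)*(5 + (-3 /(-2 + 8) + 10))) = 11832 /15673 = 0.75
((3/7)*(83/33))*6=498/77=6.47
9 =9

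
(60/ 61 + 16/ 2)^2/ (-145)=-300304/ 539545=-0.56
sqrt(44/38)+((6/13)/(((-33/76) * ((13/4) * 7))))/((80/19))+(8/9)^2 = 4105678/5270265+sqrt(418)/19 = 1.86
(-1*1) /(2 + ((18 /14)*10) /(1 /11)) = -7 /1004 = -0.01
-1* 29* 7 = -203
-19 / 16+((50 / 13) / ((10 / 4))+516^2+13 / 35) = 1938348939 / 7280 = 266256.72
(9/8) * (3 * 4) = 13.50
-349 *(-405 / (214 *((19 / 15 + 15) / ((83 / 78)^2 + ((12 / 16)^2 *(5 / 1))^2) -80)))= -2488322893725 / 294613618528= -8.45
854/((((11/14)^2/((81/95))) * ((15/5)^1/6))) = 2358.96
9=9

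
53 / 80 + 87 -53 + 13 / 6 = 8839 / 240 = 36.83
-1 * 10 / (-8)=5 / 4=1.25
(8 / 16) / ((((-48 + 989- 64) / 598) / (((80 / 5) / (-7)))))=-0.78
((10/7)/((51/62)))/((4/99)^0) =620/357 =1.74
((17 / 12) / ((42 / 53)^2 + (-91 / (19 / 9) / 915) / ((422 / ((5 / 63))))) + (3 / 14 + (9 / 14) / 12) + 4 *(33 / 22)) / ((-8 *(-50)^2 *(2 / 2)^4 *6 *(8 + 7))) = -247093071973 / 52179525195840000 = -0.00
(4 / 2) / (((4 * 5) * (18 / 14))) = 7 / 90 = 0.08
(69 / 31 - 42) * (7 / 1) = -8631 / 31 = -278.42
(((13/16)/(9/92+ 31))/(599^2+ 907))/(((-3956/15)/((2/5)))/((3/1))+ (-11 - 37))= -2691/9920761028320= -0.00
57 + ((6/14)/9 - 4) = 1114/21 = 53.05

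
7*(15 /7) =15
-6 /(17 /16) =-96 /17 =-5.65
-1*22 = -22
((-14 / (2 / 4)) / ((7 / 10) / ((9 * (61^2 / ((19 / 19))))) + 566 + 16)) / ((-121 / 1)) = 9376920 / 23583624427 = 0.00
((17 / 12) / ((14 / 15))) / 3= 85 / 168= 0.51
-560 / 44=-140 / 11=-12.73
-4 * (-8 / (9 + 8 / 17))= 544 / 161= 3.38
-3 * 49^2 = -7203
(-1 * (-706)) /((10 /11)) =3883 /5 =776.60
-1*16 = -16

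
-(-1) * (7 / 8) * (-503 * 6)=-2640.75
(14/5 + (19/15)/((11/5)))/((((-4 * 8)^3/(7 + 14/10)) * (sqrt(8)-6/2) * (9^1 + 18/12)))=557 * sqrt(2)/3379200 + 557/2252800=0.00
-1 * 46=-46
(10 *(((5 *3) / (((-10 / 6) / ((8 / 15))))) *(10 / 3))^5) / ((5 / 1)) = -2097152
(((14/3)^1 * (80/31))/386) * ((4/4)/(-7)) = -80/17949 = -0.00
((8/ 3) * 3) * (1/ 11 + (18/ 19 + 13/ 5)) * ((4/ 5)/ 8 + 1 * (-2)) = -15208/ 275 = -55.30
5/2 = 2.50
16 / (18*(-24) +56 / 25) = -50 / 1343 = -0.04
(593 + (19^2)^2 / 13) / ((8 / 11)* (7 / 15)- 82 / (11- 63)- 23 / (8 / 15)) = -182199600 / 707141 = -257.66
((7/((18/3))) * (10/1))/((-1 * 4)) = -35/12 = -2.92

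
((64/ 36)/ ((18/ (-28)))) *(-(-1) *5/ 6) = -560/ 243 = -2.30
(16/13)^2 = 256/169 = 1.51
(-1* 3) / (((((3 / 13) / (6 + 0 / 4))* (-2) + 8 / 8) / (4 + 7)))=-143 / 4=-35.75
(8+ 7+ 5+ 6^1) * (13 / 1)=338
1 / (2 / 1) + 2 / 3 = 1.17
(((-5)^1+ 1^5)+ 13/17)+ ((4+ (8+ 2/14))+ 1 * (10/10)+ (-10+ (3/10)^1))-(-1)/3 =1931/3570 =0.54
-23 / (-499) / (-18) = -0.00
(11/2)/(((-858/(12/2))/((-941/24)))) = 941/624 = 1.51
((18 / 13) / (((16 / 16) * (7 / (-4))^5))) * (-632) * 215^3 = 115772368896000 / 218491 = 529872483.97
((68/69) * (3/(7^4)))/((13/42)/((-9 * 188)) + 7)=690336/3924264715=0.00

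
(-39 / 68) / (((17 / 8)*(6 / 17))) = -13 / 17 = -0.76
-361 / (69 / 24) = -2888 / 23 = -125.57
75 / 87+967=28068 / 29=967.86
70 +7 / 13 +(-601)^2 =4696530 / 13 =361271.54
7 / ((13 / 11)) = 77 / 13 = 5.92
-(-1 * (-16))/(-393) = 16/393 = 0.04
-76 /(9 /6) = -50.67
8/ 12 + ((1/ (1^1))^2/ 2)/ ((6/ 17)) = 25/ 12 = 2.08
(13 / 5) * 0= 0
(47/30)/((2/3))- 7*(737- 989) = 35327/20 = 1766.35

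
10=10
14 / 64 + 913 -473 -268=5511 / 32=172.22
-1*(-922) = 922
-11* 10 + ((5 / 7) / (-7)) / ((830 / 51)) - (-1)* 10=-813451 / 8134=-100.01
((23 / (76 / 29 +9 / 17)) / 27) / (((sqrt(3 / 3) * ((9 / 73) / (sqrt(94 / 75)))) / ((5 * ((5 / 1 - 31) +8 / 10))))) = -11588458 * sqrt(282) / 628965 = -309.40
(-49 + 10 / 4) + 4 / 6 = -275 / 6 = -45.83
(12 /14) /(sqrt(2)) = 3 * sqrt(2) /7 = 0.61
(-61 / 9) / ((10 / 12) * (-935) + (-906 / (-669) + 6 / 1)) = 27206 / 3098055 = 0.01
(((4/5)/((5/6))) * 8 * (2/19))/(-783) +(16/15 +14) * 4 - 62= -215018/123975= -1.73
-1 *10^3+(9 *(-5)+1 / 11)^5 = -29419624283224 / 161051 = -182672720.34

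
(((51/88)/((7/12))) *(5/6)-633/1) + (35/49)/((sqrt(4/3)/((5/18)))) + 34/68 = -194555/308 + 25 *sqrt(3)/252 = -631.50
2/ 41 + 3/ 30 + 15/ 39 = 2843/ 5330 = 0.53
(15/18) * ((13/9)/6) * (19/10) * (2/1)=0.76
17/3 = 5.67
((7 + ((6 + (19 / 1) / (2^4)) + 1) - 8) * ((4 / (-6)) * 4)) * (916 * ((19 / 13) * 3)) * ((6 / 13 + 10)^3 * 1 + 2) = -2521689490500 / 28561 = -88291358.51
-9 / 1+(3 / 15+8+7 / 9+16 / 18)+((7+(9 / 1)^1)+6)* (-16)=-5267 / 15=-351.13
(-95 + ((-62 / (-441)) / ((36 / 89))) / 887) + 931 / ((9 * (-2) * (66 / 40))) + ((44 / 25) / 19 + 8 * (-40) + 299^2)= 3272578962313279 / 36789256350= 88954.75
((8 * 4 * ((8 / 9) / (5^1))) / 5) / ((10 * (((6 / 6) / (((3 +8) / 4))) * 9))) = 352 / 10125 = 0.03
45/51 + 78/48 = 341/136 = 2.51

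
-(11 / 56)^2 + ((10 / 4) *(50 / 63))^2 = 141457 / 36288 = 3.90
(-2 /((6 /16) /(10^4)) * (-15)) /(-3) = -266666.67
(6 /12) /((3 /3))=1 /2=0.50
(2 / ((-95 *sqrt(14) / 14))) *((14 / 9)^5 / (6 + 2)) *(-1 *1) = 134456 *sqrt(14) / 5609655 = 0.09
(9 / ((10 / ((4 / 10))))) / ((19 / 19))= 9 / 25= 0.36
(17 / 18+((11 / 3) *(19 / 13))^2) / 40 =0.74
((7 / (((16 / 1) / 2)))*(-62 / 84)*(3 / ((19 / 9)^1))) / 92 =-279 / 27968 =-0.01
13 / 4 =3.25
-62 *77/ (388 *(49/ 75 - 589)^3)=1007015625/ 16668073692680944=0.00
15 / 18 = 5 / 6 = 0.83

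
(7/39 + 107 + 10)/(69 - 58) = 4570/429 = 10.65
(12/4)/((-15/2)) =-2/5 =-0.40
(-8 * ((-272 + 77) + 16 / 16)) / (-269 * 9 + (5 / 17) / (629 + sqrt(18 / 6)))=-429617796234064 / 670170414815557 + 131920 * sqrt(3) / 670170414815557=-0.64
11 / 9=1.22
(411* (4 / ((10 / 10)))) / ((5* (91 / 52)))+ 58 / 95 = 25070 / 133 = 188.50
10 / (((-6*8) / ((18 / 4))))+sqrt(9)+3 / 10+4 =6.36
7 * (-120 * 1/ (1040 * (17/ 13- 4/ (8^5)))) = -4096/ 6631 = -0.62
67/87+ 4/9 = 317/261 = 1.21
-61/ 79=-0.77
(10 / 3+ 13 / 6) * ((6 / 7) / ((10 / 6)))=99 / 35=2.83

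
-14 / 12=-7 / 6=-1.17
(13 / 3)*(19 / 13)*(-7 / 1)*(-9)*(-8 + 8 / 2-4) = -3192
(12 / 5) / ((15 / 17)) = 68 / 25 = 2.72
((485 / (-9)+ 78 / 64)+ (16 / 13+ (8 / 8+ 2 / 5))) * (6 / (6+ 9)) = -936737 / 46800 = -20.02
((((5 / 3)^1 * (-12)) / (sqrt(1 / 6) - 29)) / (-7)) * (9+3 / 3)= -6960 / 7063 - 40 * sqrt(6) / 7063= -1.00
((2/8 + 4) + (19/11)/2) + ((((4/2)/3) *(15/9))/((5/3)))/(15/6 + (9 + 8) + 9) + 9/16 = 171533/30096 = 5.70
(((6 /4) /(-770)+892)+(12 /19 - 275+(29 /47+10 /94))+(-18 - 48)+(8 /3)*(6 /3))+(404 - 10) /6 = 857247561 /1375220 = 623.35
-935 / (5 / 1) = -187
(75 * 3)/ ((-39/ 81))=-6075/ 13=-467.31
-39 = -39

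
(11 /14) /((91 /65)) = 55 /98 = 0.56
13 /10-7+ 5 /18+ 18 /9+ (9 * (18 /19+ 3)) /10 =223 /1710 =0.13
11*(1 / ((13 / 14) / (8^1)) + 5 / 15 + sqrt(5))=11*sqrt(5) + 3839 / 39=123.03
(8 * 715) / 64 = 715 / 8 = 89.38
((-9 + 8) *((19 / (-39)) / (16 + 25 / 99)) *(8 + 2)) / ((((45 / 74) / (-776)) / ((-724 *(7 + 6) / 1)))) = 17378339968 / 4827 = 3600236.16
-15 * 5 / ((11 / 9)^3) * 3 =-123.23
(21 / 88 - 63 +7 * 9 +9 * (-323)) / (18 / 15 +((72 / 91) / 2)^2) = -3530397325 / 1647536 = -2142.83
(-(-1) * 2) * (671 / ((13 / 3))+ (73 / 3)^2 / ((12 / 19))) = 1533667 / 702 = 2184.71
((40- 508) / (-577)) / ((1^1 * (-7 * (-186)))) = 78 / 125209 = 0.00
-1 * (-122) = 122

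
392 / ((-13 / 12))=-4704 / 13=-361.85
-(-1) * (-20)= -20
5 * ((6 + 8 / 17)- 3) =295 / 17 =17.35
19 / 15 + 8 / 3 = 59 / 15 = 3.93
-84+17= -67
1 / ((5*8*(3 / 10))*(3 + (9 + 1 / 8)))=2 / 291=0.01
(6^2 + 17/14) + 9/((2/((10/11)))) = 6361/154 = 41.31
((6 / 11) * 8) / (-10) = -24 / 55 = -0.44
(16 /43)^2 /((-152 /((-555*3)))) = 53280 /35131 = 1.52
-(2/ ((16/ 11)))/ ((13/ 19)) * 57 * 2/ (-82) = 11913/ 4264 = 2.79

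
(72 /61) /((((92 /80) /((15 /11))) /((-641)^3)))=-5688893973600 /15433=-368618802.15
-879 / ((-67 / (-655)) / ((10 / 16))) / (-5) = 575745 / 536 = 1074.15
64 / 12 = 16 / 3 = 5.33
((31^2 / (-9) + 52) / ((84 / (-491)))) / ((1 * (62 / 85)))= 20575355 / 46872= 438.97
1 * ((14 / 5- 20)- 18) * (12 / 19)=-2112 / 95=-22.23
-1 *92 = -92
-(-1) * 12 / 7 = 12 / 7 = 1.71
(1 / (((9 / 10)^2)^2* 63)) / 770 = 1000 / 31827411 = 0.00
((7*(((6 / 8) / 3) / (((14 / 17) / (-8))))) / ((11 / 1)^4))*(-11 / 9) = 17 / 11979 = 0.00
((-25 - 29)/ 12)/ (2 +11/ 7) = -63/ 50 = -1.26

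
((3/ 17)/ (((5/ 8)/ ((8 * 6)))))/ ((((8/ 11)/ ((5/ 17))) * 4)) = 396/ 289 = 1.37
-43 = -43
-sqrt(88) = -2 * sqrt(22) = -9.38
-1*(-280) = 280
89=89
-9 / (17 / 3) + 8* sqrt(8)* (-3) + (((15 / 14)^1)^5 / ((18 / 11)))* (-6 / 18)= -48* sqrt(2)- 34301871 / 18286016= -69.76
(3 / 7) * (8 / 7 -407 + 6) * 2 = -16794 / 49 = -342.73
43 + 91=134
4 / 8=1 / 2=0.50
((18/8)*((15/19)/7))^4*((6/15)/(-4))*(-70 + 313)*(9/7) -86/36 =-2.52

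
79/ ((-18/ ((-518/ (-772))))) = -20461/ 6948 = -2.94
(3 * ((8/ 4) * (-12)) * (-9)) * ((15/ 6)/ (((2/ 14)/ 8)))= 90720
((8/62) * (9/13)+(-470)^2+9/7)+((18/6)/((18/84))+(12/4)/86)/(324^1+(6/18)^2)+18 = 220919.42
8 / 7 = 1.14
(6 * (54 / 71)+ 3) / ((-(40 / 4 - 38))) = 537 / 1988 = 0.27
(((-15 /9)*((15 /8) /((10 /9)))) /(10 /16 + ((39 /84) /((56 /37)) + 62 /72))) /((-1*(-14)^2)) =0.01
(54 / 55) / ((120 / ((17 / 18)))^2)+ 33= 156816289 / 4752000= 33.00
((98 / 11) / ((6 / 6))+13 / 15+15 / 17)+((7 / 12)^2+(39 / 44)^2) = 8726309 / 740520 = 11.78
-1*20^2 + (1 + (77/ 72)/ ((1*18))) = -517027/ 1296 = -398.94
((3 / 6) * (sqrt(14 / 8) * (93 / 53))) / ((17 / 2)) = 93 * sqrt(7) / 1802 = 0.14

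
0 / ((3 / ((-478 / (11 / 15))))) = 0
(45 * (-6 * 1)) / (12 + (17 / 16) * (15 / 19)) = -27360 / 1301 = -21.03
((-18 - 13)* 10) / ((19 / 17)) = -5270 / 19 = -277.37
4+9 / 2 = 17 / 2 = 8.50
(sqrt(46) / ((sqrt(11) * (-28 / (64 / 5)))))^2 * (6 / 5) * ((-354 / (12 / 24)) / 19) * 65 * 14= -1300635648 / 36575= -35560.78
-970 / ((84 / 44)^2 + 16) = -117370 / 2377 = -49.38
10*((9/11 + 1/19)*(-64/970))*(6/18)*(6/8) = -0.14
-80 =-80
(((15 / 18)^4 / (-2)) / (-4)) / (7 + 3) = 125 / 20736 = 0.01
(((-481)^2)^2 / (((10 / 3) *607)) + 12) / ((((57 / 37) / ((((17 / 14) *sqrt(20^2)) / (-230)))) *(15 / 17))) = -572374226074493 / 278521950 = -2055041.72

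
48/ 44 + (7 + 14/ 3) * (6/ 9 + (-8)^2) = 74798/ 99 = 755.54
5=5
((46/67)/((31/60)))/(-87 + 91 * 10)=2760/1709371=0.00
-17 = -17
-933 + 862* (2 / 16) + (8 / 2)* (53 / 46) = -75499 / 92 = -820.64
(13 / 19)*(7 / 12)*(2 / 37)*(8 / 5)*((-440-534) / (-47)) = 0.72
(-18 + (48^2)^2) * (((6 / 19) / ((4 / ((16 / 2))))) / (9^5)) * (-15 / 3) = -11796440 / 41553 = -283.89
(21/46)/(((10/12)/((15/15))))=63/115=0.55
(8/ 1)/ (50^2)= 2/ 625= 0.00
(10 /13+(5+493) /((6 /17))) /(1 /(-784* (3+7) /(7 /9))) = -184998240 /13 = -14230633.85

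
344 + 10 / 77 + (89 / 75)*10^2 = 106906 / 231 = 462.80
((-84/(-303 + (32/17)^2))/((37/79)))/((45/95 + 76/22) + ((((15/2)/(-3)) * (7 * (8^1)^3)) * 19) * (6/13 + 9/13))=-0.00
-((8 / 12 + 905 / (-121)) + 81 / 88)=17111 / 2904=5.89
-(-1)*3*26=78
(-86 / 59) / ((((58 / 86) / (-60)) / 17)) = 3771960 / 1711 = 2204.54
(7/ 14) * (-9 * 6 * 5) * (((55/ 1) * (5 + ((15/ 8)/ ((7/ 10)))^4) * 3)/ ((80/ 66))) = -5103464743575/ 4917248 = -1037870.11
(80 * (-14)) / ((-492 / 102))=9520 / 41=232.20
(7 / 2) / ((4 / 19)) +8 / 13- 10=753 / 104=7.24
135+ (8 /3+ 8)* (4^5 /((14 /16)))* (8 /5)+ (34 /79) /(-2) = 166793048 /8295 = 20107.66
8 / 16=1 / 2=0.50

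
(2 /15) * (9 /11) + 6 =6.11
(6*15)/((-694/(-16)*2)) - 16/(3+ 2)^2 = 3448/8675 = 0.40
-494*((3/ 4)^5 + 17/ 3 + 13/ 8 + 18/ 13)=-6763487/ 1536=-4403.31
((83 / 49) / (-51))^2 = 6889 / 6245001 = 0.00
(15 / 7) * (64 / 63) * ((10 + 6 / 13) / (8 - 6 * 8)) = -1088 / 1911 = -0.57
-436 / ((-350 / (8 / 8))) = 218 / 175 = 1.25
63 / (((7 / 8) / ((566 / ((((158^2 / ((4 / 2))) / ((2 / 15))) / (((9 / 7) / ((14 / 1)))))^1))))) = 61128 / 1529045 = 0.04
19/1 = 19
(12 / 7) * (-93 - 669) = -1306.29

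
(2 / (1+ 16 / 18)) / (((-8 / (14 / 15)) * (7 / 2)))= -0.04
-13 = -13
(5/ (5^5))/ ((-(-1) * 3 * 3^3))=1/ 50625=0.00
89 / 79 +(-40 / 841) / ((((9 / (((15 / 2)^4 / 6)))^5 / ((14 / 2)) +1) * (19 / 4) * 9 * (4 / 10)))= 230128520154988085043967 / 204776958603300738760937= 1.12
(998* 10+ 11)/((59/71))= 709361/59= 12023.07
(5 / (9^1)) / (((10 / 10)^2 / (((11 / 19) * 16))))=880 / 171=5.15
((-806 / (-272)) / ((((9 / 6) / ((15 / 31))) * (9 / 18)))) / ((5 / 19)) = 247 / 34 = 7.26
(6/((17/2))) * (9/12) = 9/17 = 0.53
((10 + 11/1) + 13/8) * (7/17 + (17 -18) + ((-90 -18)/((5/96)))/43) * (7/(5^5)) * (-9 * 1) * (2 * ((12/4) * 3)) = 9154636281/22843750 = 400.75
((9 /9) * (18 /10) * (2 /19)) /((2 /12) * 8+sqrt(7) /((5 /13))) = -1080 /194693+2106 * sqrt(7) /194693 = 0.02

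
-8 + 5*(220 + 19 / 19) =1097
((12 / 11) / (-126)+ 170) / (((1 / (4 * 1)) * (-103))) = -157072 / 23793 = -6.60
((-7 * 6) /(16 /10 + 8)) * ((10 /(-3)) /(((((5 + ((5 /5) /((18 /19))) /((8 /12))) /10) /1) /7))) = 12250 /79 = 155.06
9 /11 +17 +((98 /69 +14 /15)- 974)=-953.83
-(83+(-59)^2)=-3564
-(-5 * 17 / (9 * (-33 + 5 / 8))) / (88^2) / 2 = -85 / 4512816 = -0.00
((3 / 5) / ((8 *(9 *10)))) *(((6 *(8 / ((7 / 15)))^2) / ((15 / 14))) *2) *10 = 192 / 7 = 27.43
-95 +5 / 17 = -94.71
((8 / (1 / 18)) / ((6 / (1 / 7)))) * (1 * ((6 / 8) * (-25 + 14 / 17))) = -7398 / 119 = -62.17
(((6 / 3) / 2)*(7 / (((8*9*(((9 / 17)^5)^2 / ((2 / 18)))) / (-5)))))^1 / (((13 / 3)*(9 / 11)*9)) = -776157651672865 / 793062138438648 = -0.98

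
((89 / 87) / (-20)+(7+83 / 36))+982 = 1293587 / 1305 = 991.25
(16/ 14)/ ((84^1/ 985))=1970/ 147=13.40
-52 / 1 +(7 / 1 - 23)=-68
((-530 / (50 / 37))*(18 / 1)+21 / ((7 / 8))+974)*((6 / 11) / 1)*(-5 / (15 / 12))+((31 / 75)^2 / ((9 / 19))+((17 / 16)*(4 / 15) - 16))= 13209.95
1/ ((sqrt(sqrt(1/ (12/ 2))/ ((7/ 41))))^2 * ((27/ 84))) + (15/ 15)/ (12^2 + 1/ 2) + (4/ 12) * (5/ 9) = 1499/ 7803 + 196 * sqrt(6)/ 369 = 1.49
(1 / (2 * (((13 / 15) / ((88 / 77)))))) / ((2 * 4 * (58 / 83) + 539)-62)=0.00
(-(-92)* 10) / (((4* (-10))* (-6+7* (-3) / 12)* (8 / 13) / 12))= 1794 / 31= 57.87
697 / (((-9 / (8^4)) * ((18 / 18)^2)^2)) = -2854912 / 9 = -317212.44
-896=-896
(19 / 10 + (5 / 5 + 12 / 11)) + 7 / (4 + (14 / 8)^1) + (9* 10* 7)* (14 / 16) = 2815679 / 5060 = 556.46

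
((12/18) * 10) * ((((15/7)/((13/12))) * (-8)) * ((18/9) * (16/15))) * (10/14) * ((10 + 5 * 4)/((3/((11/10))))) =-1768.29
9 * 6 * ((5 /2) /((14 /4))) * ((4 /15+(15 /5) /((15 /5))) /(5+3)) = 171 /28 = 6.11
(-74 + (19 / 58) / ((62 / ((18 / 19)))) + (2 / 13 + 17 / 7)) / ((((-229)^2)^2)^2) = -11684383 / 1237413752552997036752098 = -0.00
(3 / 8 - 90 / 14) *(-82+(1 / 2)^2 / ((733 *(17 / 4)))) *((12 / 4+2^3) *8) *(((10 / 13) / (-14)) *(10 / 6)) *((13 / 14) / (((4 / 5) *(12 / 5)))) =-1934.64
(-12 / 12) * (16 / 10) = -8 / 5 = -1.60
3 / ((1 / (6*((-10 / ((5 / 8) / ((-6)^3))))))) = 62208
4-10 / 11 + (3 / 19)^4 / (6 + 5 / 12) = 31017370 / 10034717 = 3.09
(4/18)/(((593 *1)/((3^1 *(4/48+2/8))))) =2/5337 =0.00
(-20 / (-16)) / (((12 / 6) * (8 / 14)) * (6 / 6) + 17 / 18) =315 / 526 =0.60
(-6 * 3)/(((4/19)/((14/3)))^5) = -41615795893/432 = -96332860.86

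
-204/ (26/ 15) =-1530/ 13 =-117.69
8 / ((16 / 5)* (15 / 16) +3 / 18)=48 / 19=2.53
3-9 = -6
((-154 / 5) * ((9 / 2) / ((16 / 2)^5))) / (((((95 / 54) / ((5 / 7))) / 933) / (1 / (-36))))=277101 / 6225920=0.04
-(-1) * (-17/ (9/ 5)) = -85/ 9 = -9.44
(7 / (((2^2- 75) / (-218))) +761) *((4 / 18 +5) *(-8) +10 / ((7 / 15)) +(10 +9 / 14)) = -7549579 / 994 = -7595.15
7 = 7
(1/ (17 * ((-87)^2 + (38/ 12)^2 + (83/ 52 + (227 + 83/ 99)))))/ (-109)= -1287/ 18621706823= -0.00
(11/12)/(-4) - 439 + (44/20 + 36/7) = -725569/1680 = -431.89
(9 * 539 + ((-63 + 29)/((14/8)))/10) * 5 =169717/7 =24245.29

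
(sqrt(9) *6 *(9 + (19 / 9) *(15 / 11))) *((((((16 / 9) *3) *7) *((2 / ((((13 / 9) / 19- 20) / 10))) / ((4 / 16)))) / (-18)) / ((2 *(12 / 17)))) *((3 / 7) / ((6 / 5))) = 50646400 / 112431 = 450.47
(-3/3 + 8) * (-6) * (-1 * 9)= 378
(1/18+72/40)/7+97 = 61277/630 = 97.27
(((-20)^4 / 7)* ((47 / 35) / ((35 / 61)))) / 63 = 18348800 / 21609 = 849.13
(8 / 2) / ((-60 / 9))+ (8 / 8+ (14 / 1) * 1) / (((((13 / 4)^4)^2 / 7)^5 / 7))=-1083565944253583670621231244810937344115436003 / 1805943240422657229649604388206700782721588005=-0.60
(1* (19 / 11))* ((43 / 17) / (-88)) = -817 / 16456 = -0.05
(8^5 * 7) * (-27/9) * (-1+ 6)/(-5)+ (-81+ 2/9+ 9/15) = 30962152/45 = 688047.82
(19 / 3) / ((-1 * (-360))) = 19 / 1080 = 0.02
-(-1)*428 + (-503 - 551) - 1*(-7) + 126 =-493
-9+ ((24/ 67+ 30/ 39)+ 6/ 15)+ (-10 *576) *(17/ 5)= -19591.47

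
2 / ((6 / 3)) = 1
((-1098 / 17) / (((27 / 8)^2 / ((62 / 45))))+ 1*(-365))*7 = -161709247 / 61965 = -2609.69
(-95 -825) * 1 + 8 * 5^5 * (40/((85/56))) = 11184360/17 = 657903.53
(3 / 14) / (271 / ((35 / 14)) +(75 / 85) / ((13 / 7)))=0.00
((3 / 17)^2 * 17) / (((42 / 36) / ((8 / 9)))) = 48 / 119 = 0.40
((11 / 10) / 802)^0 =1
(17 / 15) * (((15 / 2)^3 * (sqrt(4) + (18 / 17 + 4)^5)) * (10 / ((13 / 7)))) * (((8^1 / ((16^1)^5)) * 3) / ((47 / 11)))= 611630091331875 / 13377557233664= 45.72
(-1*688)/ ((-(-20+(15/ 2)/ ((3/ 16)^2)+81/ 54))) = 4128/ 1169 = 3.53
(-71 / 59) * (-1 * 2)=2.41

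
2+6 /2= 5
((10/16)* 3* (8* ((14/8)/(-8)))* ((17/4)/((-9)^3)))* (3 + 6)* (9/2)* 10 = 2975/384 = 7.75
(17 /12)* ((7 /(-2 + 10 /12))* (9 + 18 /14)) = -612 /7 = -87.43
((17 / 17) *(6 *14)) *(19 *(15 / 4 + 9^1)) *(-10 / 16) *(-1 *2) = 101745 / 4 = 25436.25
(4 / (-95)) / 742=-2 / 35245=-0.00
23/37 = 0.62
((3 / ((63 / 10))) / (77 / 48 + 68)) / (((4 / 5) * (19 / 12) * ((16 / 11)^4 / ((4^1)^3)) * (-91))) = -1098075 / 1293955936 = -0.00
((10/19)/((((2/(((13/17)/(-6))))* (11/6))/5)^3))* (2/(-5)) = 274625/248489714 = 0.00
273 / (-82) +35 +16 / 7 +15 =28101 / 574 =48.96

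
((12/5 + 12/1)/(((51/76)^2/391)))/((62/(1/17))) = 531392/44795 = 11.86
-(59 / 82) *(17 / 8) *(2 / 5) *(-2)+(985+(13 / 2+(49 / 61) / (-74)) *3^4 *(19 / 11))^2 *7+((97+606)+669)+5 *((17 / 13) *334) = 25084794.51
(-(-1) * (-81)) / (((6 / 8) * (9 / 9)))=-108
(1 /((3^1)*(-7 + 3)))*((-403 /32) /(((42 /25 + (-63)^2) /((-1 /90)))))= -0.00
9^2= 81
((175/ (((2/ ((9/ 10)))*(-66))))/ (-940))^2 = 441/ 273703936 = 0.00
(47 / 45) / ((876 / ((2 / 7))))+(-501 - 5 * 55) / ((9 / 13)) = -154648993 / 137970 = -1120.89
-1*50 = -50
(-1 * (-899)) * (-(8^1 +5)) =-11687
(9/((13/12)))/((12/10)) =90/13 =6.92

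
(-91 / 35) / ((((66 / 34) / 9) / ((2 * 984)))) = -1304784 / 55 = -23723.35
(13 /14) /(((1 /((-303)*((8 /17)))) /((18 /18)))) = -15756 /119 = -132.40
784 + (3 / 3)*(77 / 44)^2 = 12593 / 16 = 787.06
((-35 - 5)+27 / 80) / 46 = -0.86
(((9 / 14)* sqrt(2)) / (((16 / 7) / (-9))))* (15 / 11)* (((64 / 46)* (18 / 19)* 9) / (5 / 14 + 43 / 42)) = -4133430* sqrt(2) / 139403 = -41.93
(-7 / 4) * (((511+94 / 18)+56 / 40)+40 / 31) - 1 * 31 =-5240161 / 5580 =-939.10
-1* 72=-72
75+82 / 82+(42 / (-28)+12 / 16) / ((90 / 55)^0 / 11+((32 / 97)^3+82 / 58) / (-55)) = 64.38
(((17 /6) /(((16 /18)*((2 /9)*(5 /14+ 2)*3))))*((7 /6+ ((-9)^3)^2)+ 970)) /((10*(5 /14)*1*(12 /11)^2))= 29270956099 /115200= 254088.16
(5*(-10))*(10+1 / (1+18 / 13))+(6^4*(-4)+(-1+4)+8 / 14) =-1237203 / 217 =-5701.40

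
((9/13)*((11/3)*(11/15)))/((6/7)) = 847/390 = 2.17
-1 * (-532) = 532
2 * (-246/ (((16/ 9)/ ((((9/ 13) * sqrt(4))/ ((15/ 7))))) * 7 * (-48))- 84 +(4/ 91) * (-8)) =-168.17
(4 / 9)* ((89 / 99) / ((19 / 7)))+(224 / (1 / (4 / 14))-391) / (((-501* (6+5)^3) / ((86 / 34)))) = 0.15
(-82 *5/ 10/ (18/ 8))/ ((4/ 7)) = -287/ 9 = -31.89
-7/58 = -0.12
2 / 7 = 0.29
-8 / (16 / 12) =-6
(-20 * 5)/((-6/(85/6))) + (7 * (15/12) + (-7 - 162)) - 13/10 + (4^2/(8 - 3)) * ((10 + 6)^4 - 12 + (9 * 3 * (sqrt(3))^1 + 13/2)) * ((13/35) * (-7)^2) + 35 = 39312 * sqrt(3)/25 + 3434945293/900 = 3819329.50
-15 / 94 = -0.16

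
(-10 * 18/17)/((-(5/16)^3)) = 346.96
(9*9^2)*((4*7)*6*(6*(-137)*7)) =-704703888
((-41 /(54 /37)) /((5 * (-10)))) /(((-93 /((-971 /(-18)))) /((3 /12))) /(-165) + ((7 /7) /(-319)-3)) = -42717203 /225148680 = -0.19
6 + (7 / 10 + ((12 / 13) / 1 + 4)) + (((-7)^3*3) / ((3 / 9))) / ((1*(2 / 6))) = -1202419 / 130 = -9249.38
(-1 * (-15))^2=225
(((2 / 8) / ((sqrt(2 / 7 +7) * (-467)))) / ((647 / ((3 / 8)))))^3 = -0.00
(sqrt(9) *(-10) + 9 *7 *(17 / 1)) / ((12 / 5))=433.75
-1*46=-46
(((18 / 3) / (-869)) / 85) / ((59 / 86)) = -516 / 4358035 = -0.00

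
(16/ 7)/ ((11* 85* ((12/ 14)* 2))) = 4/ 2805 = 0.00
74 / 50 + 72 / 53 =3761 / 1325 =2.84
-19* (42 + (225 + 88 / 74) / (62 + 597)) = -19616645 / 24383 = -804.52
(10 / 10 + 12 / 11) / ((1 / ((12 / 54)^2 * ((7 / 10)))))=322 / 4455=0.07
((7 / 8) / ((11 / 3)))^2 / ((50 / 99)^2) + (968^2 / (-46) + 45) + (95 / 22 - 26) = -823628162587 / 40480000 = -20346.55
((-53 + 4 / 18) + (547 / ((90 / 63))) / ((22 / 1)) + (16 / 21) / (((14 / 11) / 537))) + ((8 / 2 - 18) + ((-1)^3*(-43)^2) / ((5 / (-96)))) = 694137277 / 19404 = 35772.90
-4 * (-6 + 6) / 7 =0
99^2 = 9801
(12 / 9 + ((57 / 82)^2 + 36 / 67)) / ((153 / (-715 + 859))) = 12725092 / 5743977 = 2.22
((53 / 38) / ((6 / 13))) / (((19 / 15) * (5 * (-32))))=-689 / 46208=-0.01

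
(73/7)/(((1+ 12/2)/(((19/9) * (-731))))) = -2299.09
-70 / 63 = -10 / 9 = -1.11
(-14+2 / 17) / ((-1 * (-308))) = -59 / 1309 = -0.05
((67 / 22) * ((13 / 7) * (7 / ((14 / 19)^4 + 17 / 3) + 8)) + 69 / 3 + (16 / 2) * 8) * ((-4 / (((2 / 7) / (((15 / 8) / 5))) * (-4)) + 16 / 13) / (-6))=-88197639011 / 1498136640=-58.87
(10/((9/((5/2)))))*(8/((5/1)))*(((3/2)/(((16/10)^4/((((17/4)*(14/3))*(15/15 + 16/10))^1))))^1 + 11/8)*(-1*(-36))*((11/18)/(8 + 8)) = 11874665/147456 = 80.53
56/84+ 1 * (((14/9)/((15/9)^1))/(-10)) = 43/75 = 0.57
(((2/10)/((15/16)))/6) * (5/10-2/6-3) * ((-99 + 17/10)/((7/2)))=2.80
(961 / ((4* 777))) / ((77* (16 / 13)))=12493 / 3829056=0.00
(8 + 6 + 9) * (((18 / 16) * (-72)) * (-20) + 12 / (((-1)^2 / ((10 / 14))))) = 262200 / 7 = 37457.14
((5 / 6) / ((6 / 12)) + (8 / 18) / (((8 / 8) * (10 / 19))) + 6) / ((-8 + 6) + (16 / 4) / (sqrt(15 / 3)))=-383 / 18-383 * sqrt(5) / 45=-40.31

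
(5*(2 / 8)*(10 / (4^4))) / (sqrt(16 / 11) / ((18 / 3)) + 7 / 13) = 9009 / 85504 -507*sqrt(11) / 42752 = 0.07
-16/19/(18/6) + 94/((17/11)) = 58666/969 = 60.54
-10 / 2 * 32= -160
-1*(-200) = 200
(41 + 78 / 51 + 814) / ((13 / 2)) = 29122 / 221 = 131.77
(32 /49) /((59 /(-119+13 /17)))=-64320 /49147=-1.31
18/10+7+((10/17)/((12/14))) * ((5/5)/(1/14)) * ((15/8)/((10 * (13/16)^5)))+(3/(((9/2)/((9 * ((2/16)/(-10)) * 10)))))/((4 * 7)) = 48993841053/3534709360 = 13.86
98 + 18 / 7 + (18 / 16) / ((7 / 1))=5641 / 56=100.73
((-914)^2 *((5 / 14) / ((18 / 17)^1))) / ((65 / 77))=333801.39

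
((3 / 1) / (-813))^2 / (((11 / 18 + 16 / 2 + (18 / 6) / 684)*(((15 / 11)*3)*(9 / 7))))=0.00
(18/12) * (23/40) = 69/80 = 0.86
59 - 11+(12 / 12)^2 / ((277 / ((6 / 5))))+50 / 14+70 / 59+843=512380458 / 572005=895.76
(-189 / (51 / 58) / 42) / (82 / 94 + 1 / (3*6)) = -73602 / 13345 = -5.52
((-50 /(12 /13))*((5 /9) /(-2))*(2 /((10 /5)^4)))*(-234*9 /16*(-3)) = 190125 /256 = 742.68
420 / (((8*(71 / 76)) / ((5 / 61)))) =4.61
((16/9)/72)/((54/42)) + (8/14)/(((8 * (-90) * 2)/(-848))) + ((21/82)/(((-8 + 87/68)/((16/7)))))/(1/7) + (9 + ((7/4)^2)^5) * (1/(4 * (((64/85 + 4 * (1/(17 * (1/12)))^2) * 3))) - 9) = -19870083602689241702051/7956593992752168960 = -2497.31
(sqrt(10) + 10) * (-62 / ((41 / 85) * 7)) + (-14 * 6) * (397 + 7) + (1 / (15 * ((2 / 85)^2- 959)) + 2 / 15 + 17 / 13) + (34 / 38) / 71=-17847212563092230867 / 523099934501235- 5270 * sqrt(10) / 287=-34176.24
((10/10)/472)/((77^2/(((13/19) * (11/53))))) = 13/256188856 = 0.00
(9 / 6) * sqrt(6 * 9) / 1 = 9 * sqrt(6) / 2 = 11.02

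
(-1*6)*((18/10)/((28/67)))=-1809/70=-25.84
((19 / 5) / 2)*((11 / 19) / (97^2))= 11 / 94090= 0.00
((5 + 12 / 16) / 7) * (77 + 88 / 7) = 14421 / 196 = 73.58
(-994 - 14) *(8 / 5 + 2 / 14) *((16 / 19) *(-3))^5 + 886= 2249167173482 / 12380495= 181670.21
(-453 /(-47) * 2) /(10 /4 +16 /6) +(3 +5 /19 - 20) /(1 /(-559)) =259102518 /27683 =9359.63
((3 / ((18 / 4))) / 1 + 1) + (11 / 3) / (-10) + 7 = 83 / 10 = 8.30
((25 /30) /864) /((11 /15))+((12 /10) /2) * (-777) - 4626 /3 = -190859203 /95040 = -2008.20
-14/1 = -14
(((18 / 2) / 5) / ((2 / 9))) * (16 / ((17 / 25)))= 3240 / 17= 190.59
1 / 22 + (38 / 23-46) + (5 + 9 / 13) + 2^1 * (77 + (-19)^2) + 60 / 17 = 94036647 / 111826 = 840.92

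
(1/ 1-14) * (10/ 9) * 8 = -1040/ 9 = -115.56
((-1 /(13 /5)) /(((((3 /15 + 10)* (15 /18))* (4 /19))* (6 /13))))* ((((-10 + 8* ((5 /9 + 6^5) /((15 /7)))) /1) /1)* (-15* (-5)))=-930533075 /918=-1013652.59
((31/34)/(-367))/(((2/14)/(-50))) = 5425/6239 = 0.87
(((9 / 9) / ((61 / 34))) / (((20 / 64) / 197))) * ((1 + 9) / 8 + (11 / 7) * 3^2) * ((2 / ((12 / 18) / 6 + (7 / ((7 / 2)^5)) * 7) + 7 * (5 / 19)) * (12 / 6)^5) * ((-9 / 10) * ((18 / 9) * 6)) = -397340502409728 / 18283225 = -21732517.23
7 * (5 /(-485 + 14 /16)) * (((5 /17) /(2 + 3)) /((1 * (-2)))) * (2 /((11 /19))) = 5320 /724251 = 0.01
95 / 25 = 19 / 5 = 3.80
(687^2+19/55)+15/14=471970.42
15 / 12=5 / 4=1.25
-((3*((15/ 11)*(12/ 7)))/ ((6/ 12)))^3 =-1259712000/ 456533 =-2759.30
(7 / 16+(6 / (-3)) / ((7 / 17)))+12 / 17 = -3.71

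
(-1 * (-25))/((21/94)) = 2350/21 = 111.90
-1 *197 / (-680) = 197 / 680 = 0.29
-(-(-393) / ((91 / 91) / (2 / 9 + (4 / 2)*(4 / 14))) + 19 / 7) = -6607 / 21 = -314.62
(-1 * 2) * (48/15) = -6.40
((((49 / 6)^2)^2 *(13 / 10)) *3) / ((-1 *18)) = -74942413 / 77760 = -963.77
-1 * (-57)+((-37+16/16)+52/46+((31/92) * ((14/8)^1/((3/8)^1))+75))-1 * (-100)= 27421/138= 198.70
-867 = -867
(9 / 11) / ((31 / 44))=36 / 31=1.16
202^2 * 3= 122412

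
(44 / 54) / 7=22 / 189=0.12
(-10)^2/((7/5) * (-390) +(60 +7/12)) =-0.21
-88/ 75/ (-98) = 0.01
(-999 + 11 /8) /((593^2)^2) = -7981 /989256153608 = -0.00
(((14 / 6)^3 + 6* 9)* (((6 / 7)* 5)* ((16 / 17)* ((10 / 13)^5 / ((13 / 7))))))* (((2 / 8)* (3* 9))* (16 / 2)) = 172896000000 / 82055753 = 2107.06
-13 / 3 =-4.33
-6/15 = -2/5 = -0.40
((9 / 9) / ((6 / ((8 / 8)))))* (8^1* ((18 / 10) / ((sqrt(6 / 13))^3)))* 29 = 377* sqrt(78) / 15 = 221.97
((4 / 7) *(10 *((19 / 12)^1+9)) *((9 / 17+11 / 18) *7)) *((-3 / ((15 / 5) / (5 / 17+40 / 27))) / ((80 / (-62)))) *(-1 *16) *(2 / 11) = -4479282380 / 2317491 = -1932.82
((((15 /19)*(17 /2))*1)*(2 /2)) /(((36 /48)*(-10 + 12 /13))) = -0.99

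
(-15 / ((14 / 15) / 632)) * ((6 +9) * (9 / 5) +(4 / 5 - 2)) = -1834380 / 7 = -262054.29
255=255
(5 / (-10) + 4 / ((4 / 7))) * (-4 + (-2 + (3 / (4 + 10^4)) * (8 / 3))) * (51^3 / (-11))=1176083766 / 2501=470245.41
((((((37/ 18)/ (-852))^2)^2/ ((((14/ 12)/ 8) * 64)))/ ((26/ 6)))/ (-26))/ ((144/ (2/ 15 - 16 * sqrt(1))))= 31860737/ 8974418896875352227840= 0.00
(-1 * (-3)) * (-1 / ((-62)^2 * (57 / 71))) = -71 / 73036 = -0.00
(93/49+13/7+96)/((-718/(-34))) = 83096/17591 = 4.72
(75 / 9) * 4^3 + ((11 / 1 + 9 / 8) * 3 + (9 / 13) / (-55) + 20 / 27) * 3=33186211 / 51480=644.64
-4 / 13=-0.31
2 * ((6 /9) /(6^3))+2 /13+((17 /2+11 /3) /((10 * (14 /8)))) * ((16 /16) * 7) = 5.03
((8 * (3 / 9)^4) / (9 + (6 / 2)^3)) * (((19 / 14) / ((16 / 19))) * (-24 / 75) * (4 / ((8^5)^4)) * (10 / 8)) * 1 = -361 / 58833584380087401185280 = -0.00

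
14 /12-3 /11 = 59 /66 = 0.89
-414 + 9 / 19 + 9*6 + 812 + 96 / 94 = 404971 / 893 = 453.49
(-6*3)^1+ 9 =-9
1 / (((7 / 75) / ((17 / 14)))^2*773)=1625625 / 7423892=0.22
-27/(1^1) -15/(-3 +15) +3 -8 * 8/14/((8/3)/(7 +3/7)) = -7445/196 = -37.98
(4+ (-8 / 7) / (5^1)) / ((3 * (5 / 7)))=44 / 25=1.76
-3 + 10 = 7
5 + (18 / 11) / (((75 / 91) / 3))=10.96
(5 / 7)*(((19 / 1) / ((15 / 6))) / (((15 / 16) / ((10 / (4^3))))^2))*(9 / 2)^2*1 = 171 / 56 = 3.05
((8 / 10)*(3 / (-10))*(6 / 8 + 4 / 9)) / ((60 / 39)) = -559 / 3000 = -0.19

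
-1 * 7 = -7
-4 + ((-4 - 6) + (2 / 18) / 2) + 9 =-89 / 18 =-4.94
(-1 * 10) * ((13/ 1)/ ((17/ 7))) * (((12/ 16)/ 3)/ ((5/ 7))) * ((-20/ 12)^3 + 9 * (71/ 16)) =-9716161/ 14688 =-661.50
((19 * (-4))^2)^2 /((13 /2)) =66724352 /13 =5132642.46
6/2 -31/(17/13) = -352/17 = -20.71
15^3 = 3375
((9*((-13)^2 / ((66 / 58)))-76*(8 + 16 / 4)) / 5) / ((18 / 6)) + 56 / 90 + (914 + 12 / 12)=467246 / 495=943.93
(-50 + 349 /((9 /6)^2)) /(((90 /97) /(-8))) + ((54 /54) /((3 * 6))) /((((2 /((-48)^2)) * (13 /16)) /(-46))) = -23848744 /5265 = -4529.68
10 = 10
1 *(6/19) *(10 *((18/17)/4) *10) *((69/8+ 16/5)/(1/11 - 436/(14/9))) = -983367/2787490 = -0.35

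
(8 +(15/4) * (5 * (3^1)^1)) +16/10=1317/20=65.85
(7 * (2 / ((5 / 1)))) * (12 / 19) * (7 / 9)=392 / 285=1.38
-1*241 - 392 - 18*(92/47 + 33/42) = -224502/329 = -682.38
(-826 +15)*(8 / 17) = -381.65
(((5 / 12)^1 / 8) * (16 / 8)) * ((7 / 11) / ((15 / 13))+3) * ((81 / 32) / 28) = 2637 / 78848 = 0.03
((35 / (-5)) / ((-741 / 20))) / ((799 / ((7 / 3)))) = 980 / 1776177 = 0.00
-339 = -339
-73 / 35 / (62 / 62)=-73 / 35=-2.09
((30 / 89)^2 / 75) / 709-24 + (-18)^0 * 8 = -89855812 / 5615989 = -16.00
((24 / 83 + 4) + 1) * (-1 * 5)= -2195 / 83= -26.45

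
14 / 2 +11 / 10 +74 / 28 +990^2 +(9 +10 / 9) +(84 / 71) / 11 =980120.96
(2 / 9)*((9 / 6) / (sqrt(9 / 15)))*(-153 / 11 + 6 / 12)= -295*sqrt(15) / 198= -5.77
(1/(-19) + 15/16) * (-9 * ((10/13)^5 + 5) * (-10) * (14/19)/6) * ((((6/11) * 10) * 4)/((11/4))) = 6631242471000/16218449533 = 408.87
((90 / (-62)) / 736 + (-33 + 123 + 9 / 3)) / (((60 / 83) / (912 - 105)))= 47374388661 / 456320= 103818.35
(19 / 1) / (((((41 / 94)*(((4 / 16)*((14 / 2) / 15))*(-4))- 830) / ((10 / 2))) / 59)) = -7903050 / 1170587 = -6.75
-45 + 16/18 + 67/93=-12106/279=-43.39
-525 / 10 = -105 / 2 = -52.50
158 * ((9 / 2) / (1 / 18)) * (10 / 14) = 63990 / 7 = 9141.43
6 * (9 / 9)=6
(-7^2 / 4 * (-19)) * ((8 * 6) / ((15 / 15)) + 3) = 47481 / 4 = 11870.25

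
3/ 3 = 1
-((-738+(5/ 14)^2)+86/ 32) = 576385/ 784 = 735.18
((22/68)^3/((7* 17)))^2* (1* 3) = 5314683/21875975334976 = 0.00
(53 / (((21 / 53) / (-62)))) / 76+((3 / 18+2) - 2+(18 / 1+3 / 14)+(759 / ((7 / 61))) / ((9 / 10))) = 827447 / 114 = 7258.31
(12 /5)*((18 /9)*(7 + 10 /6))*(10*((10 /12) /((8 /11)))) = 1430 /3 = 476.67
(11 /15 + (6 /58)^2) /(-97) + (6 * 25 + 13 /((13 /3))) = 187209829 /1223655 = 152.99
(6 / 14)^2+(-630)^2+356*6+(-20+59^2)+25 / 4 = 78890673 / 196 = 402503.43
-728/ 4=-182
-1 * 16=-16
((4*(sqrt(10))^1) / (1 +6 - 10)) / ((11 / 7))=-28*sqrt(10) / 33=-2.68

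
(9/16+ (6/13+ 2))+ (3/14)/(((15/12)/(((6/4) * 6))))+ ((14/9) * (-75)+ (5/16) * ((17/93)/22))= -1669673963/14894880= -112.10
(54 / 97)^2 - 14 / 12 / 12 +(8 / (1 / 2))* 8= 86857433 / 677448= 128.21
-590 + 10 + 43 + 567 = 30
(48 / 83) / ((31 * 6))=8 / 2573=0.00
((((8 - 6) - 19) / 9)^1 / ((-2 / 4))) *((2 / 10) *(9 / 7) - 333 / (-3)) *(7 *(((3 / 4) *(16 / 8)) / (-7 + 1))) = -11033 / 15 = -735.53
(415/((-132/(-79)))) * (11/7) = 32785/84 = 390.30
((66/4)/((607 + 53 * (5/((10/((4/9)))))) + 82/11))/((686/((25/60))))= 5445/340239536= 0.00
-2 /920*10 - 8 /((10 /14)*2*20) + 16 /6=2.36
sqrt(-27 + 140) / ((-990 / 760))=-76 * sqrt(113) / 99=-8.16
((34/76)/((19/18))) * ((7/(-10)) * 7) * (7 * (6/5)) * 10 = -314874/1805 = -174.45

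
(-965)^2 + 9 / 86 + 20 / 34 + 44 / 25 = 34036363403 / 36550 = 931227.45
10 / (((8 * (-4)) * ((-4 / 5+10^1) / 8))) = -25 / 92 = -0.27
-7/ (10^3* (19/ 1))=-7/ 19000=-0.00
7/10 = 0.70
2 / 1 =2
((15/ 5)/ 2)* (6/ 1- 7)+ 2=1/ 2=0.50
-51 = -51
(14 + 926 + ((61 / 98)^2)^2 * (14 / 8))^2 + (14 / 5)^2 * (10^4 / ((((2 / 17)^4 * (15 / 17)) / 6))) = 7733411745370772460002721 / 2778001706389504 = 2783803813.94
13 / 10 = 1.30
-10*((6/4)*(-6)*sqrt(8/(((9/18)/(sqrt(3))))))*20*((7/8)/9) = 700*3^(1/4) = 921.25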